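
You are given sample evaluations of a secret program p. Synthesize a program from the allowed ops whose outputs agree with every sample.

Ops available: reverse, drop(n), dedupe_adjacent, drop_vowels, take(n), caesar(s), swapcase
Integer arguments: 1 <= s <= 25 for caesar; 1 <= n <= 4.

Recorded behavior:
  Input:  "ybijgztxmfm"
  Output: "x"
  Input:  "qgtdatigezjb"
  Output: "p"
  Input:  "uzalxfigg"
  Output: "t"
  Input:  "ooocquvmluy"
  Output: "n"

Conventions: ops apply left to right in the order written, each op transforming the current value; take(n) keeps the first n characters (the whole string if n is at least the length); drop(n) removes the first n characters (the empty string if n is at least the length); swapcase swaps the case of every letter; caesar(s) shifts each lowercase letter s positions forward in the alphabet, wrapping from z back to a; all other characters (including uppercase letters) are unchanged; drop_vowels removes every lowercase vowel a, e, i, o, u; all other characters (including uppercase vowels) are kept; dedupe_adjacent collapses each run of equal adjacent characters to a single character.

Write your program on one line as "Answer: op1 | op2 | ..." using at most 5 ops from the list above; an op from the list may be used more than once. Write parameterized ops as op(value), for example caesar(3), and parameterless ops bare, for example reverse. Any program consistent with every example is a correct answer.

caesar(1) | caesar(24) | dedupe_adjacent | take(3) | take(1)

Check, running the answer program on each example:
  "ybijgztxmfm" -> "zcjkhauyngn" -> "xahifyswlel" -> "xahifyswlel" -> "xah" -> "x"
  "qgtdatigezjb" -> "rhuebujhfakc" -> "pfsczshfdyia" -> "pfsczshfdyia" -> "pfs" -> "p"
  "uzalxfigg" -> "vabmygjhh" -> "tyzkwehff" -> "tyzkwehf" -> "tyz" -> "t"
  "ooocquvmluy" -> "pppdrvwnmvz" -> "nnnbptulktx" -> "nbptulktx" -> "nbp" -> "n"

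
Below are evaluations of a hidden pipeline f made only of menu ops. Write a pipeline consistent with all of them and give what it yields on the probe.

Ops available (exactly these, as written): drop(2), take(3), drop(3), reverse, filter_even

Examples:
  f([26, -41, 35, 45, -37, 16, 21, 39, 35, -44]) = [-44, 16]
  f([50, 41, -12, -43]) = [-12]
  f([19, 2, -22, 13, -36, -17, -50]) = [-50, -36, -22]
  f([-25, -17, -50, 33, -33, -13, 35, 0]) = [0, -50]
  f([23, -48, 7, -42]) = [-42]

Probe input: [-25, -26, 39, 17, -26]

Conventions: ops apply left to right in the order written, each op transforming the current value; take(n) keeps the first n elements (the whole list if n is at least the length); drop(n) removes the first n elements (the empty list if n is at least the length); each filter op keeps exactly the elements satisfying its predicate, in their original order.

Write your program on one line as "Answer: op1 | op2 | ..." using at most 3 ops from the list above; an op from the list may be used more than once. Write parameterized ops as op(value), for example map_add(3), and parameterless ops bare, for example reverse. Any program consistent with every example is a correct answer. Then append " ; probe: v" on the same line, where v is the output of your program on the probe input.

drop(2) | filter_even | reverse ; probe: [-26]

Check, running the answer program on each example:
  [26, -41, 35, 45, -37, 16, 21, 39, 35, -44] -> [35, 45, -37, 16, 21, 39, 35, -44] -> [16, -44] -> [-44, 16]
  [50, 41, -12, -43] -> [-12, -43] -> [-12] -> [-12]
  [19, 2, -22, 13, -36, -17, -50] -> [-22, 13, -36, -17, -50] -> [-22, -36, -50] -> [-50, -36, -22]
  [-25, -17, -50, 33, -33, -13, 35, 0] -> [-50, 33, -33, -13, 35, 0] -> [-50, 0] -> [0, -50]
  [23, -48, 7, -42] -> [7, -42] -> [-42] -> [-42]
  probe: [-25, -26, 39, 17, -26] -> [39, 17, -26] -> [-26] -> [-26]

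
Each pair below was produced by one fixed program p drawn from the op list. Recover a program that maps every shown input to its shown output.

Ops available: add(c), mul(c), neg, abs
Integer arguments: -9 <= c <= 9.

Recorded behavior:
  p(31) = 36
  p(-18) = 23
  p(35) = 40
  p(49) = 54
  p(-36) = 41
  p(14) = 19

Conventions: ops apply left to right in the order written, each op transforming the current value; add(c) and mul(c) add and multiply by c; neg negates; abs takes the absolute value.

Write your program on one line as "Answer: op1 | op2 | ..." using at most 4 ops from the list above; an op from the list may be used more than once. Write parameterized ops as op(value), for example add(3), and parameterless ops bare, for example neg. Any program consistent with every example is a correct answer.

neg | abs | add(5)

Check, running the answer program on each example:
  31 -> -31 -> 31 -> 36
  -18 -> 18 -> 18 -> 23
  35 -> -35 -> 35 -> 40
  49 -> -49 -> 49 -> 54
  -36 -> 36 -> 36 -> 41
  14 -> -14 -> 14 -> 19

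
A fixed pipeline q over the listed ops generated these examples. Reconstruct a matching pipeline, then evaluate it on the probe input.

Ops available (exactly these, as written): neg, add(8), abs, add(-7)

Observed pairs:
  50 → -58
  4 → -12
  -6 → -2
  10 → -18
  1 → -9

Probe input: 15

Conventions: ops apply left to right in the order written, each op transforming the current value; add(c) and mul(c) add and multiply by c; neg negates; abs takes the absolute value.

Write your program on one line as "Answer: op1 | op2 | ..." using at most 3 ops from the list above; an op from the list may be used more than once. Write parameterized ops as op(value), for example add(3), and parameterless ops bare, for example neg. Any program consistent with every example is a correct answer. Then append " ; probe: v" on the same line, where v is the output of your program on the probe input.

add(8) | neg ; probe: -23

Check, running the answer program on each example:
  50 -> 58 -> -58
  4 -> 12 -> -12
  -6 -> 2 -> -2
  10 -> 18 -> -18
  1 -> 9 -> -9
  probe: 15 -> 23 -> -23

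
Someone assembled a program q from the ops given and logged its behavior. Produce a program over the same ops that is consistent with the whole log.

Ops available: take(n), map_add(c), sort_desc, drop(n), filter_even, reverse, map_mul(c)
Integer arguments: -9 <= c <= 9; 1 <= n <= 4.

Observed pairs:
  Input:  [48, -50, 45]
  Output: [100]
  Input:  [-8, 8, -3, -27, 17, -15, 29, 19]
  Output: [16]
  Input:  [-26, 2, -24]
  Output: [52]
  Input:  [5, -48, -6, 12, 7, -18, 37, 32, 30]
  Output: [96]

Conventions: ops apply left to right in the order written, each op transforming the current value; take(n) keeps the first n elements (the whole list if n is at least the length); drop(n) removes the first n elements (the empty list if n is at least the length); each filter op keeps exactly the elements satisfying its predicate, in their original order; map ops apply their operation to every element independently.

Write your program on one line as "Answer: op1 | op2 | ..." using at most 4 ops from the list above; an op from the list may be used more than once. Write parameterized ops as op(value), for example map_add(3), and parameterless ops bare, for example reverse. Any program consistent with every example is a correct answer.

take(3) | sort_desc | map_mul(-2) | drop(2)

Check, running the answer program on each example:
  [48, -50, 45] -> [48, -50, 45] -> [48, 45, -50] -> [-96, -90, 100] -> [100]
  [-8, 8, -3, -27, 17, -15, 29, 19] -> [-8, 8, -3] -> [8, -3, -8] -> [-16, 6, 16] -> [16]
  [-26, 2, -24] -> [-26, 2, -24] -> [2, -24, -26] -> [-4, 48, 52] -> [52]
  [5, -48, -6, 12, 7, -18, 37, 32, 30] -> [5, -48, -6] -> [5, -6, -48] -> [-10, 12, 96] -> [96]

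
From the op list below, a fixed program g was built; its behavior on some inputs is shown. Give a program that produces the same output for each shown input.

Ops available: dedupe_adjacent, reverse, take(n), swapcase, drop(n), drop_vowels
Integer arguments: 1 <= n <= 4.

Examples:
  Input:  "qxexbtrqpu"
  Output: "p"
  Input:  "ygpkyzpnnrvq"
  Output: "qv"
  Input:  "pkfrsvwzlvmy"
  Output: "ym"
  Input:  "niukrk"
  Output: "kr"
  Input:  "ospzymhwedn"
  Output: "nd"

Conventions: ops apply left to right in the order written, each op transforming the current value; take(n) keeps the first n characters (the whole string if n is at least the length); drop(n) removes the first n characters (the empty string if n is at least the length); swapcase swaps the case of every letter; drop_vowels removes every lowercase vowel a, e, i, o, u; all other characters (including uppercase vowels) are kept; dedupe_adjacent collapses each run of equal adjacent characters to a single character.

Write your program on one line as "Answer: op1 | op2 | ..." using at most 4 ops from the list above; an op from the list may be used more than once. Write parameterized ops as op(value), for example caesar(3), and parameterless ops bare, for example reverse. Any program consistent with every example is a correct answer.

reverse | dedupe_adjacent | take(2) | drop_vowels

Check, running the answer program on each example:
  "qxexbtrqpu" -> "upqrtbxexq" -> "upqrtbxexq" -> "up" -> "p"
  "ygpkyzpnnrvq" -> "qvrnnpzykpgy" -> "qvrnpzykpgy" -> "qv" -> "qv"
  "pkfrsvwzlvmy" -> "ymvlzwvsrfkp" -> "ymvlzwvsrfkp" -> "ym" -> "ym"
  "niukrk" -> "krkuin" -> "krkuin" -> "kr" -> "kr"
  "ospzymhwedn" -> "ndewhmyzpso" -> "ndewhmyzpso" -> "nd" -> "nd"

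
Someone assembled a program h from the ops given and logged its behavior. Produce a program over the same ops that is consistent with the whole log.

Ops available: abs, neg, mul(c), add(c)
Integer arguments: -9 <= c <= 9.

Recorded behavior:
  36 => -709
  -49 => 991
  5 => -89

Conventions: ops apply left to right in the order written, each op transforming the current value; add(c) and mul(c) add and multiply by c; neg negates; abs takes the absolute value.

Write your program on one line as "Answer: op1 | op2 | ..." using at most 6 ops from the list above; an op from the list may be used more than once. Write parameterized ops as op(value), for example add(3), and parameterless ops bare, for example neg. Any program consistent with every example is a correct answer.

mul(5) | mul(4) | add(-6) | add(-5) | neg

Check, running the answer program on each example:
  36 -> 180 -> 720 -> 714 -> 709 -> -709
  -49 -> -245 -> -980 -> -986 -> -991 -> 991
  5 -> 25 -> 100 -> 94 -> 89 -> -89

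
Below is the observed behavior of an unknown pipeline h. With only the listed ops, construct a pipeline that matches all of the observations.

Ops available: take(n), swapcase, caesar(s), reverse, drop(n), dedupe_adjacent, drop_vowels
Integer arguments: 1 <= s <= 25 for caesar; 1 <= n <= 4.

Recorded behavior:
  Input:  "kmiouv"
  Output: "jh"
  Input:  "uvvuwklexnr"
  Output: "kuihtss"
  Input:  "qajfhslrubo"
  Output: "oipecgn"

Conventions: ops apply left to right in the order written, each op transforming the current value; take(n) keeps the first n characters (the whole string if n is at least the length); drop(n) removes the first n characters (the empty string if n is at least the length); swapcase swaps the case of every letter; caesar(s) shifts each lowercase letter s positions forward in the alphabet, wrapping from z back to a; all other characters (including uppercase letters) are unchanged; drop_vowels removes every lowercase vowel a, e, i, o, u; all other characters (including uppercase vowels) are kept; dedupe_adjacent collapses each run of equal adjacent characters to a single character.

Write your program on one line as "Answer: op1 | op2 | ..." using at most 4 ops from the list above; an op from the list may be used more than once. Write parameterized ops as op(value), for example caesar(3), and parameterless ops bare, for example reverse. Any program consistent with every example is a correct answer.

reverse | drop_vowels | caesar(23) | drop(1)

Check, running the answer program on each example:
  "kmiouv" -> "vuoimk" -> "vmk" -> "sjh" -> "jh"
  "uvvuwklexnr" -> "rnxelkwuvvu" -> "rnxlkwvv" -> "okuihtss" -> "kuihtss"
  "qajfhslrubo" -> "oburlshfjaq" -> "brlshfjq" -> "yoipecgn" -> "oipecgn"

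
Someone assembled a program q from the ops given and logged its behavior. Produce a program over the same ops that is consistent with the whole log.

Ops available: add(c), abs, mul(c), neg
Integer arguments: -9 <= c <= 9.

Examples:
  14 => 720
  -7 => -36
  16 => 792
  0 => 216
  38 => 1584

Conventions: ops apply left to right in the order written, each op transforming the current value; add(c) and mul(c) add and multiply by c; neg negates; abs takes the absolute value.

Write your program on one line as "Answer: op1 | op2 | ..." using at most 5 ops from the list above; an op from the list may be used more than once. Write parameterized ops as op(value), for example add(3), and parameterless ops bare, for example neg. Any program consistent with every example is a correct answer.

add(6) | mul(-4) | neg | mul(9)

Check, running the answer program on each example:
  14 -> 20 -> -80 -> 80 -> 720
  -7 -> -1 -> 4 -> -4 -> -36
  16 -> 22 -> -88 -> 88 -> 792
  0 -> 6 -> -24 -> 24 -> 216
  38 -> 44 -> -176 -> 176 -> 1584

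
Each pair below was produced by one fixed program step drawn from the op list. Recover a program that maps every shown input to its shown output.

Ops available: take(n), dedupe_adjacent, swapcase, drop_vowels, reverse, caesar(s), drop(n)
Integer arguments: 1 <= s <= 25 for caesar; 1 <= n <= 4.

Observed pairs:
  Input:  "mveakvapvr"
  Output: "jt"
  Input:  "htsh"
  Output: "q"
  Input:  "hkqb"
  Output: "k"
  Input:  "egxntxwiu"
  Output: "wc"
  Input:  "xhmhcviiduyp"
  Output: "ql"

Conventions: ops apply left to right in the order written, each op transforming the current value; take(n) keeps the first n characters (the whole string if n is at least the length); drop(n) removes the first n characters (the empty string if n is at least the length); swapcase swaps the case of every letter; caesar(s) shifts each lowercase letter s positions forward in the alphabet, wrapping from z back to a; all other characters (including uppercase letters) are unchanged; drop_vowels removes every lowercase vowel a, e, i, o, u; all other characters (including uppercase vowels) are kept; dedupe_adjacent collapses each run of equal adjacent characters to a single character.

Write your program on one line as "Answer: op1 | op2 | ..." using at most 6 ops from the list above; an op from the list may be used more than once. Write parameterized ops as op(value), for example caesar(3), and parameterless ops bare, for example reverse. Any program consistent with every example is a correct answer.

drop(2) | dedupe_adjacent | caesar(9) | drop(1) | take(2)

Check, running the answer program on each example:
  "mveakvapvr" -> "eakvapvr" -> "eakvapvr" -> "njtejyea" -> "jtejyea" -> "jt"
  "htsh" -> "sh" -> "sh" -> "bq" -> "q" -> "q"
  "hkqb" -> "qb" -> "qb" -> "zk" -> "k" -> "k"
  "egxntxwiu" -> "xntxwiu" -> "xntxwiu" -> "gwcgfrd" -> "wcgfrd" -> "wc"
  "xhmhcviiduyp" -> "mhcviiduyp" -> "mhcviduyp" -> "vqlermdhy" -> "qlermdhy" -> "ql"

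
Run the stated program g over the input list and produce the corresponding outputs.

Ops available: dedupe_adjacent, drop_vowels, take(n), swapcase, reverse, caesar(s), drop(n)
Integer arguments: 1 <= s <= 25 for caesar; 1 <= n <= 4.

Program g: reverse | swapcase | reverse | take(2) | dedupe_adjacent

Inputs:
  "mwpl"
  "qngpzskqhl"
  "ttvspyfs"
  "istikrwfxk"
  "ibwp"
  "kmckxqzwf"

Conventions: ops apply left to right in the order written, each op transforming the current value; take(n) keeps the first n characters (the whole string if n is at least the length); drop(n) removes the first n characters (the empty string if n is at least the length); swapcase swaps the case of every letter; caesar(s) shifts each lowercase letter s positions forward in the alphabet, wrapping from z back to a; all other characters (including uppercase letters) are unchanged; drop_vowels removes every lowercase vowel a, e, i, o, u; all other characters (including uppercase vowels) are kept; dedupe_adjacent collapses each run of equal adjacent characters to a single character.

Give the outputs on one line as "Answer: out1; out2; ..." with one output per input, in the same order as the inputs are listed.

Execution, op by op:
  "mwpl" -> "lpwm" -> "LPWM" -> "MWPL" -> "MW" -> "MW"
  "qngpzskqhl" -> "lhqkszpgnq" -> "LHQKSZPGNQ" -> "QNGPZSKQHL" -> "QN" -> "QN"
  "ttvspyfs" -> "sfypsvtt" -> "SFYPSVTT" -> "TTVSPYFS" -> "TT" -> "T"
  "istikrwfxk" -> "kxfwrkitsi" -> "KXFWRKITSI" -> "ISTIKRWFXK" -> "IS" -> "IS"
  "ibwp" -> "pwbi" -> "PWBI" -> "IBWP" -> "IB" -> "IB"
  "kmckxqzwf" -> "fwzqxkcmk" -> "FWZQXKCMK" -> "KMCKXQZWF" -> "KM" -> "KM"

"MW"; "QN"; "T"; "IS"; "IB"; "KM"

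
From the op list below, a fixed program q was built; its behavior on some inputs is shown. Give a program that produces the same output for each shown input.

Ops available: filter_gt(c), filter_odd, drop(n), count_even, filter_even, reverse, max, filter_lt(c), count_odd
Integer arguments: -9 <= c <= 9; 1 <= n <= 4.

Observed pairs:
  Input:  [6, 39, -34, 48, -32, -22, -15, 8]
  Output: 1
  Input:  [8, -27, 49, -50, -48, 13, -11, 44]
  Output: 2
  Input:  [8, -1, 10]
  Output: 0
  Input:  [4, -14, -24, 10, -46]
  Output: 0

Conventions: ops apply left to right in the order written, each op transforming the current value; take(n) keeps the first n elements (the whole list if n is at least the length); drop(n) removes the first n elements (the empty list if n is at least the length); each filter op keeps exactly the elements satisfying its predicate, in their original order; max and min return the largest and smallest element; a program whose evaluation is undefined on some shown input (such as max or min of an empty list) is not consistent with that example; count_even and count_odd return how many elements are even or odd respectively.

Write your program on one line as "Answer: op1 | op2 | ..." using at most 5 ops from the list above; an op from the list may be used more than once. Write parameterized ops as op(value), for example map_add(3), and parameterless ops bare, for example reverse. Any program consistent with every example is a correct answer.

filter_odd | filter_lt(5) | filter_lt(-8) | count_odd

Check, running the answer program on each example:
  [6, 39, -34, 48, -32, -22, -15, 8] -> [39, -15] -> [-15] -> [-15] -> 1
  [8, -27, 49, -50, -48, 13, -11, 44] -> [-27, 49, 13, -11] -> [-27, -11] -> [-27, -11] -> 2
  [8, -1, 10] -> [-1] -> [-1] -> [] -> 0
  [4, -14, -24, 10, -46] -> [] -> [] -> [] -> 0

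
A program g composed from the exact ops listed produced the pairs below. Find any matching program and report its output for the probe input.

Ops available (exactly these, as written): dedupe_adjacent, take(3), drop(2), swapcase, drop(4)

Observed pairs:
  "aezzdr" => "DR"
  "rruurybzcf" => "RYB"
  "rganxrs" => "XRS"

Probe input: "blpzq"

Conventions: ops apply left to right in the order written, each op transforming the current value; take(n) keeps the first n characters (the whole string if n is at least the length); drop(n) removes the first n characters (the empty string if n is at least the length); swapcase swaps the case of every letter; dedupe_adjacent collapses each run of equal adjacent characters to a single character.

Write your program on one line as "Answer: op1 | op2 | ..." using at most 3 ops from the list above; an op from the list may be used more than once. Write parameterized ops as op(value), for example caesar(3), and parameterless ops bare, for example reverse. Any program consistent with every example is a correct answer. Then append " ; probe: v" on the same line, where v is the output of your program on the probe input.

drop(4) | take(3) | swapcase ; probe: "Q"

Check, running the answer program on each example:
  "aezzdr" -> "dr" -> "dr" -> "DR"
  "rruurybzcf" -> "rybzcf" -> "ryb" -> "RYB"
  "rganxrs" -> "xrs" -> "xrs" -> "XRS"
  probe: "blpzq" -> "q" -> "q" -> "Q"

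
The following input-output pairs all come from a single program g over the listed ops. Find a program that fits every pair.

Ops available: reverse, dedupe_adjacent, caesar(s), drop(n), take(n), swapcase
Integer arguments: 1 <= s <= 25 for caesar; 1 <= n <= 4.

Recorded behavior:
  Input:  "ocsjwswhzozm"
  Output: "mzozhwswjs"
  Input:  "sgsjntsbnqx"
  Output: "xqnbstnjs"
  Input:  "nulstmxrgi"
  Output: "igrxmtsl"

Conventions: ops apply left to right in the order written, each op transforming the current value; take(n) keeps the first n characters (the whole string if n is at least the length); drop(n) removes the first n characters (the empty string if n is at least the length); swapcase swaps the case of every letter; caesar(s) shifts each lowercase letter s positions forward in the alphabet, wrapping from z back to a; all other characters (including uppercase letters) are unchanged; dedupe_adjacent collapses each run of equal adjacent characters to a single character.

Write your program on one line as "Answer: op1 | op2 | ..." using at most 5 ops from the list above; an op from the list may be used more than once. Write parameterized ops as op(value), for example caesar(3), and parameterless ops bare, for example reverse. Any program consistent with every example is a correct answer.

swapcase | drop(2) | swapcase | reverse

Check, running the answer program on each example:
  "ocsjwswhzozm" -> "OCSJWSWHZOZM" -> "SJWSWHZOZM" -> "sjwswhzozm" -> "mzozhwswjs"
  "sgsjntsbnqx" -> "SGSJNTSBNQX" -> "SJNTSBNQX" -> "sjntsbnqx" -> "xqnbstnjs"
  "nulstmxrgi" -> "NULSTMXRGI" -> "LSTMXRGI" -> "lstmxrgi" -> "igrxmtsl"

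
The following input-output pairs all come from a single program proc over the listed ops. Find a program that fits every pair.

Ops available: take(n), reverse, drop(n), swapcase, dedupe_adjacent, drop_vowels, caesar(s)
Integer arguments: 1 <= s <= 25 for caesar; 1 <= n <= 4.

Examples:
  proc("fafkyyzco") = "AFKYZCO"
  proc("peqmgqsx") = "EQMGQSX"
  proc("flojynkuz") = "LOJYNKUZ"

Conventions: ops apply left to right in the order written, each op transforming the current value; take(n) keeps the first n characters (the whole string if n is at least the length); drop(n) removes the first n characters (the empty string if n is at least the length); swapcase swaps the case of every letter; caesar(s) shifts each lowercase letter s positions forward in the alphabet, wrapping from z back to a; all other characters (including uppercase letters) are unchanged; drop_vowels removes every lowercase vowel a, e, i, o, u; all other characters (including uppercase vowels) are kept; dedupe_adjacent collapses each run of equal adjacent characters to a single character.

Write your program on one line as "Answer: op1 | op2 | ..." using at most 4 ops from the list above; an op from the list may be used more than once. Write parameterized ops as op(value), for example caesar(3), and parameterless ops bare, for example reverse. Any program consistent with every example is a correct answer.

dedupe_adjacent | swapcase | drop(1)

Check, running the answer program on each example:
  "fafkyyzco" -> "fafkyzco" -> "FAFKYZCO" -> "AFKYZCO"
  "peqmgqsx" -> "peqmgqsx" -> "PEQMGQSX" -> "EQMGQSX"
  "flojynkuz" -> "flojynkuz" -> "FLOJYNKUZ" -> "LOJYNKUZ"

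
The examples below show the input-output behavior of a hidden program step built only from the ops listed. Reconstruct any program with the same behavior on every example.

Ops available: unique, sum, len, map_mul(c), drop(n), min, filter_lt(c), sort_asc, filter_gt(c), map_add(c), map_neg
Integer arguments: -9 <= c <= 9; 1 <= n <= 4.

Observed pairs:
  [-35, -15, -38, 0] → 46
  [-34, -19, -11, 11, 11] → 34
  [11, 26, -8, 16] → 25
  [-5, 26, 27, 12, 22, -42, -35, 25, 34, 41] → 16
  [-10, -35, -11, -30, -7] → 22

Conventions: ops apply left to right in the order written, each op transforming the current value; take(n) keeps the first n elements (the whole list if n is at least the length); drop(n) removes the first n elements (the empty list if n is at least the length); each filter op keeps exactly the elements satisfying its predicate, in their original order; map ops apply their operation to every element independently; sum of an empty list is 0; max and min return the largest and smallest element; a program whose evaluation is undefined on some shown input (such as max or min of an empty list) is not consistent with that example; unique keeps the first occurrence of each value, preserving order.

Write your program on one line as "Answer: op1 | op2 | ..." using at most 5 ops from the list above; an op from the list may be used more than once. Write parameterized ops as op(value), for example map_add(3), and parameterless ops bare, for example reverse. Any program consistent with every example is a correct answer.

filter_lt(0) | map_mul(-3) | map_add(1) | min

Check, running the answer program on each example:
  [-35, -15, -38, 0] -> [-35, -15, -38] -> [105, 45, 114] -> [106, 46, 115] -> 46
  [-34, -19, -11, 11, 11] -> [-34, -19, -11] -> [102, 57, 33] -> [103, 58, 34] -> 34
  [11, 26, -8, 16] -> [-8] -> [24] -> [25] -> 25
  [-5, 26, 27, 12, 22, -42, -35, 25, 34, 41] -> [-5, -42, -35] -> [15, 126, 105] -> [16, 127, 106] -> 16
  [-10, -35, -11, -30, -7] -> [-10, -35, -11, -30, -7] -> [30, 105, 33, 90, 21] -> [31, 106, 34, 91, 22] -> 22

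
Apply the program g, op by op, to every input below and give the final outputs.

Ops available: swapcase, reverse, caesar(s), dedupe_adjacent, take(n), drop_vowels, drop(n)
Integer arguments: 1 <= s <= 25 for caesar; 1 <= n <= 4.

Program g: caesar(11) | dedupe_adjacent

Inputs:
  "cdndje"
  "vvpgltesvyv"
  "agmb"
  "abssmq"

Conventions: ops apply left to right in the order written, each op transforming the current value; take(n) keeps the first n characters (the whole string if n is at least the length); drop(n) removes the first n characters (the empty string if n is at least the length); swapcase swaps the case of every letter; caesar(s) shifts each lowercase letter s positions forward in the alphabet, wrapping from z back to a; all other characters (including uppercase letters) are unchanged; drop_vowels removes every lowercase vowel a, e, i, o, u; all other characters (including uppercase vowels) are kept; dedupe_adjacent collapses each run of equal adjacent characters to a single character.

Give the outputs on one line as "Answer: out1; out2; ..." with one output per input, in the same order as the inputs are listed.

"noyoup"; "garwepdgjg"; "lrxm"; "lmdxb"

Execution, op by op:
  "cdndje" -> "noyoup" -> "noyoup"
  "vvpgltesvyv" -> "ggarwepdgjg" -> "garwepdgjg"
  "agmb" -> "lrxm" -> "lrxm"
  "abssmq" -> "lmddxb" -> "lmdxb"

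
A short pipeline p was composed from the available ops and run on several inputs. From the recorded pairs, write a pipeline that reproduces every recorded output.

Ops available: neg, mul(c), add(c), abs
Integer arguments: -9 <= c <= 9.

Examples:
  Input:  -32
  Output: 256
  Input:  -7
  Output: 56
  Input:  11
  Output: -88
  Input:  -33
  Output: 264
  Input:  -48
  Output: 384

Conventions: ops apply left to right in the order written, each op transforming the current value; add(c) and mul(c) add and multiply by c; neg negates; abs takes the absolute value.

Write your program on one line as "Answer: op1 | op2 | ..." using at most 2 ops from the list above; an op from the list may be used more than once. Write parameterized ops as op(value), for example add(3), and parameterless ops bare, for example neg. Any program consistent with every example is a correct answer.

neg | mul(8)

Check, running the answer program on each example:
  -32 -> 32 -> 256
  -7 -> 7 -> 56
  11 -> -11 -> -88
  -33 -> 33 -> 264
  -48 -> 48 -> 384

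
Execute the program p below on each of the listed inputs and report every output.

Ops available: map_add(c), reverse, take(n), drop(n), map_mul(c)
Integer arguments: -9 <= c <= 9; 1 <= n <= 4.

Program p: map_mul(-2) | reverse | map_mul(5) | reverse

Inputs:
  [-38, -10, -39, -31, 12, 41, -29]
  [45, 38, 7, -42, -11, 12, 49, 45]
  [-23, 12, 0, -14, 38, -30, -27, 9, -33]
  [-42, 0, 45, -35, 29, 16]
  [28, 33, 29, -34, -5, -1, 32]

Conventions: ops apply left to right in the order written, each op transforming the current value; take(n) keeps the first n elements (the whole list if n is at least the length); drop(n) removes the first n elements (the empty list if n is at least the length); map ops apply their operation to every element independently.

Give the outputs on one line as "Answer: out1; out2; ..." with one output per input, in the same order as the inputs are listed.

[380, 100, 390, 310, -120, -410, 290]; [-450, -380, -70, 420, 110, -120, -490, -450]; [230, -120, 0, 140, -380, 300, 270, -90, 330]; [420, 0, -450, 350, -290, -160]; [-280, -330, -290, 340, 50, 10, -320]

Execution, op by op:
  [-38, -10, -39, -31, 12, 41, -29] -> [76, 20, 78, 62, -24, -82, 58] -> [58, -82, -24, 62, 78, 20, 76] -> [290, -410, -120, 310, 390, 100, 380] -> [380, 100, 390, 310, -120, -410, 290]
  [45, 38, 7, -42, -11, 12, 49, 45] -> [-90, -76, -14, 84, 22, -24, -98, -90] -> [-90, -98, -24, 22, 84, -14, -76, -90] -> [-450, -490, -120, 110, 420, -70, -380, -450] -> [-450, -380, -70, 420, 110, -120, -490, -450]
  [-23, 12, 0, -14, 38, -30, -27, 9, -33] -> [46, -24, 0, 28, -76, 60, 54, -18, 66] -> [66, -18, 54, 60, -76, 28, 0, -24, 46] -> [330, -90, 270, 300, -380, 140, 0, -120, 230] -> [230, -120, 0, 140, -380, 300, 270, -90, 330]
  [-42, 0, 45, -35, 29, 16] -> [84, 0, -90, 70, -58, -32] -> [-32, -58, 70, -90, 0, 84] -> [-160, -290, 350, -450, 0, 420] -> [420, 0, -450, 350, -290, -160]
  [28, 33, 29, -34, -5, -1, 32] -> [-56, -66, -58, 68, 10, 2, -64] -> [-64, 2, 10, 68, -58, -66, -56] -> [-320, 10, 50, 340, -290, -330, -280] -> [-280, -330, -290, 340, 50, 10, -320]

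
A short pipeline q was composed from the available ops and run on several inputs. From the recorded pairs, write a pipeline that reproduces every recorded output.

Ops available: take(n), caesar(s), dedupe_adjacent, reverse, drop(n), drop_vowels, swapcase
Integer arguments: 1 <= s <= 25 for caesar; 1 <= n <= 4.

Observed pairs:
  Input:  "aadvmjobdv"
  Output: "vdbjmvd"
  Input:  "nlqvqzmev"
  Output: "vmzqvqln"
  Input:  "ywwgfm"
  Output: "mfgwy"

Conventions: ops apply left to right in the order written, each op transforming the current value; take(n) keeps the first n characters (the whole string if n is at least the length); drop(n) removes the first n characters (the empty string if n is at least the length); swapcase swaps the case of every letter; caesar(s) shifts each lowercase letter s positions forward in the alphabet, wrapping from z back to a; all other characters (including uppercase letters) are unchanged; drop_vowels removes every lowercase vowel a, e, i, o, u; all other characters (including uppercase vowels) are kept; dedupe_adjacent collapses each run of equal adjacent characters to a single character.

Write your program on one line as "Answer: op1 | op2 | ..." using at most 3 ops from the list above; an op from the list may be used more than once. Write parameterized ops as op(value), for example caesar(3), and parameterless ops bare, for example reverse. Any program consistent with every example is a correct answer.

dedupe_adjacent | reverse | drop_vowels

Check, running the answer program on each example:
  "aadvmjobdv" -> "advmjobdv" -> "vdbojmvda" -> "vdbjmvd"
  "nlqvqzmev" -> "nlqvqzmev" -> "vemzqvqln" -> "vmzqvqln"
  "ywwgfm" -> "ywgfm" -> "mfgwy" -> "mfgwy"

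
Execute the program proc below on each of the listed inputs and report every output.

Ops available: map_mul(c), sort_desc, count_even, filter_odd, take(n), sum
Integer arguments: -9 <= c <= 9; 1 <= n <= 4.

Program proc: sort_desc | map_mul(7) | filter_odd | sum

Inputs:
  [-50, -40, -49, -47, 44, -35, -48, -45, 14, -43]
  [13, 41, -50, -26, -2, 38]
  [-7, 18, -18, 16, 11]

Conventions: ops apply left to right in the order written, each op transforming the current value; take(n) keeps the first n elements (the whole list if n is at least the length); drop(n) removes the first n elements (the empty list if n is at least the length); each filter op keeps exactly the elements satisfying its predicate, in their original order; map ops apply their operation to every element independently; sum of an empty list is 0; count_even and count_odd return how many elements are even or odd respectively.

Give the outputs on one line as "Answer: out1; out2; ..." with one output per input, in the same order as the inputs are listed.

-1533; 378; 28

Execution, op by op:
  [-50, -40, -49, -47, 44, -35, -48, -45, 14, -43] -> [44, 14, -35, -40, -43, -45, -47, -48, -49, -50] -> [308, 98, -245, -280, -301, -315, -329, -336, -343, -350] -> [-245, -301, -315, -329, -343] -> -1533
  [13, 41, -50, -26, -2, 38] -> [41, 38, 13, -2, -26, -50] -> [287, 266, 91, -14, -182, -350] -> [287, 91] -> 378
  [-7, 18, -18, 16, 11] -> [18, 16, 11, -7, -18] -> [126, 112, 77, -49, -126] -> [77, -49] -> 28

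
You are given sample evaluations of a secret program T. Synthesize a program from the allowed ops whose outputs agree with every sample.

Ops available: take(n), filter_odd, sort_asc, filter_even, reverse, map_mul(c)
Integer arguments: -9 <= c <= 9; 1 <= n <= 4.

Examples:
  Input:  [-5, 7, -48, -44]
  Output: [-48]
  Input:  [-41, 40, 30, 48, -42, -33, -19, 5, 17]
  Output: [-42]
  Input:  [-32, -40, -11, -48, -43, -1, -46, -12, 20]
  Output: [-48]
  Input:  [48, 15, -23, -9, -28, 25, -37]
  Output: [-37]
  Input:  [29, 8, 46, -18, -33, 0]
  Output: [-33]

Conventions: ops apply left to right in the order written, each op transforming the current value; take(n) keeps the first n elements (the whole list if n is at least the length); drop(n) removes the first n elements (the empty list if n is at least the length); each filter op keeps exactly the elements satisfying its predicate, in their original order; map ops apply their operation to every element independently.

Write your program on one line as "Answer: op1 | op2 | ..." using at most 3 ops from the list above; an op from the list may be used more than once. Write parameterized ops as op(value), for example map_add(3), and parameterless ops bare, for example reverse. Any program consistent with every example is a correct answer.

reverse | sort_asc | take(1)

Check, running the answer program on each example:
  [-5, 7, -48, -44] -> [-44, -48, 7, -5] -> [-48, -44, -5, 7] -> [-48]
  [-41, 40, 30, 48, -42, -33, -19, 5, 17] -> [17, 5, -19, -33, -42, 48, 30, 40, -41] -> [-42, -41, -33, -19, 5, 17, 30, 40, 48] -> [-42]
  [-32, -40, -11, -48, -43, -1, -46, -12, 20] -> [20, -12, -46, -1, -43, -48, -11, -40, -32] -> [-48, -46, -43, -40, -32, -12, -11, -1, 20] -> [-48]
  [48, 15, -23, -9, -28, 25, -37] -> [-37, 25, -28, -9, -23, 15, 48] -> [-37, -28, -23, -9, 15, 25, 48] -> [-37]
  [29, 8, 46, -18, -33, 0] -> [0, -33, -18, 46, 8, 29] -> [-33, -18, 0, 8, 29, 46] -> [-33]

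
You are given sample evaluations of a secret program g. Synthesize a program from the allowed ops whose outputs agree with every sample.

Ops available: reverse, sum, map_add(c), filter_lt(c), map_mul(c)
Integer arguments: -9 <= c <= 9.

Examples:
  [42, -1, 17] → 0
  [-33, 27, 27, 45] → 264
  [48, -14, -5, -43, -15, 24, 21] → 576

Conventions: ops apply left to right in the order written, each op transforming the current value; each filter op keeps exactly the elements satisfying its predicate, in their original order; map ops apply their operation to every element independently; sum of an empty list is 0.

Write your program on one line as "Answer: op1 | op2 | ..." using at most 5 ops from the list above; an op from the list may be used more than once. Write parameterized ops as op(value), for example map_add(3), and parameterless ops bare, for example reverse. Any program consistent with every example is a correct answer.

filter_lt(0) | reverse | filter_lt(-8) | map_mul(-8) | sum

Check, running the answer program on each example:
  [42, -1, 17] -> [-1] -> [-1] -> [] -> [] -> 0
  [-33, 27, 27, 45] -> [-33] -> [-33] -> [-33] -> [264] -> 264
  [48, -14, -5, -43, -15, 24, 21] -> [-14, -5, -43, -15] -> [-15, -43, -5, -14] -> [-15, -43, -14] -> [120, 344, 112] -> 576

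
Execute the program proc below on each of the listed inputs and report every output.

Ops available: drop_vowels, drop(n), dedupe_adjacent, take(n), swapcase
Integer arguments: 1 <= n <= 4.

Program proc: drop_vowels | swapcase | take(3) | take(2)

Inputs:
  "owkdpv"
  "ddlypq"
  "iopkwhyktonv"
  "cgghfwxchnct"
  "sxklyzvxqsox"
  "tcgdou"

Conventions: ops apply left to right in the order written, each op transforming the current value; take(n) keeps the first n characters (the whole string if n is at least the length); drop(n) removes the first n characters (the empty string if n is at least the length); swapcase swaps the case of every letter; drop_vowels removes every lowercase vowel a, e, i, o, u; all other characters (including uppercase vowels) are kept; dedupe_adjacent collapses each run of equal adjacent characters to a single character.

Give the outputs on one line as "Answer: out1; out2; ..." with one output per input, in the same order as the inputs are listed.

Execution, op by op:
  "owkdpv" -> "wkdpv" -> "WKDPV" -> "WKD" -> "WK"
  "ddlypq" -> "ddlypq" -> "DDLYPQ" -> "DDL" -> "DD"
  "iopkwhyktonv" -> "pkwhyktnv" -> "PKWHYKTNV" -> "PKW" -> "PK"
  "cgghfwxchnct" -> "cgghfwxchnct" -> "CGGHFWXCHNCT" -> "CGG" -> "CG"
  "sxklyzvxqsox" -> "sxklyzvxqsx" -> "SXKLYZVXQSX" -> "SXK" -> "SX"
  "tcgdou" -> "tcgd" -> "TCGD" -> "TCG" -> "TC"

"WK"; "DD"; "PK"; "CG"; "SX"; "TC"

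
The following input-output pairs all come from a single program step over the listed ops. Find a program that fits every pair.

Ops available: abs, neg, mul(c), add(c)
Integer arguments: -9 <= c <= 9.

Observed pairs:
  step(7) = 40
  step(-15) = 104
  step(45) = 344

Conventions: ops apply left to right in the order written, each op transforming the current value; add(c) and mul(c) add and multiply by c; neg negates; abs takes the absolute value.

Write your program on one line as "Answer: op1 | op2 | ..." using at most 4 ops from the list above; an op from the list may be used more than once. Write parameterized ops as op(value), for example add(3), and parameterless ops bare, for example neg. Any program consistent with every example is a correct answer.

abs | add(-2) | mul(8)

Check, running the answer program on each example:
  7 -> 7 -> 5 -> 40
  -15 -> 15 -> 13 -> 104
  45 -> 45 -> 43 -> 344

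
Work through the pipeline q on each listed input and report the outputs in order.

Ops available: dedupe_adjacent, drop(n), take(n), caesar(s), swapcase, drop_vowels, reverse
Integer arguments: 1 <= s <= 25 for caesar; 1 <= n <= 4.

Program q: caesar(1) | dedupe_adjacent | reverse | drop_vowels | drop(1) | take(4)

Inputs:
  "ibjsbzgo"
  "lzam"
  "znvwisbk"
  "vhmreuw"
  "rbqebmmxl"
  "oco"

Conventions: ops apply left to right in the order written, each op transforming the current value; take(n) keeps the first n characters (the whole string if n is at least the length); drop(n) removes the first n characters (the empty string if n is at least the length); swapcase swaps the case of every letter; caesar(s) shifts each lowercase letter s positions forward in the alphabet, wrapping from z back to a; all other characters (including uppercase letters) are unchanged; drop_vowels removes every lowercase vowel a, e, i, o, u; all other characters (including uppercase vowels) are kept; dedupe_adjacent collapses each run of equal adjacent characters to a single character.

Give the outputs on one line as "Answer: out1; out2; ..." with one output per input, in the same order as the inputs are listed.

Execution, op by op:
  "ibjsbzgo" -> "jcktcahp" -> "jcktcahp" -> "phactkcj" -> "phctkcj" -> "hctkcj" -> "hctk"
  "lzam" -> "mabn" -> "mabn" -> "nbam" -> "nbm" -> "bm" -> "bm"
  "znvwisbk" -> "aowxjtcl" -> "aowxjtcl" -> "lctjxwoa" -> "lctjxw" -> "ctjxw" -> "ctjx"
  "vhmreuw" -> "winsfvx" -> "winsfvx" -> "xvfsniw" -> "xvfsnw" -> "vfsnw" -> "vfsn"
  "rbqebmmxl" -> "scrfcnnym" -> "scrfcnym" -> "myncfrcs" -> "myncfrcs" -> "yncfrcs" -> "yncf"
  "oco" -> "pdp" -> "pdp" -> "pdp" -> "pdp" -> "dp" -> "dp"

"hctk"; "bm"; "ctjx"; "vfsn"; "yncf"; "dp"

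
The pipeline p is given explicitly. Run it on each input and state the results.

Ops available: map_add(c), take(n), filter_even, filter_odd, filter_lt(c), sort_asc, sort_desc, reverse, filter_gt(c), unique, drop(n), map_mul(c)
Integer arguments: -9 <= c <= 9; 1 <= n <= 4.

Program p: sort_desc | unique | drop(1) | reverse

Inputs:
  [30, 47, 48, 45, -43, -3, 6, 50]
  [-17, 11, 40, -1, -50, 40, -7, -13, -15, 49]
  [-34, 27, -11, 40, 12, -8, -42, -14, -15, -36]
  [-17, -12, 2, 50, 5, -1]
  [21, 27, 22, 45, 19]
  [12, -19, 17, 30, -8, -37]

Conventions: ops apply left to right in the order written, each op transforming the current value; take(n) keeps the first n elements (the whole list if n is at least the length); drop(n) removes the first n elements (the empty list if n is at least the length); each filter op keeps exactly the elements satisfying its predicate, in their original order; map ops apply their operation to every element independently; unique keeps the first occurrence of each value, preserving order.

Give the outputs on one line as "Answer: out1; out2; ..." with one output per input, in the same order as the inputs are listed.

[-43, -3, 6, 30, 45, 47, 48]; [-50, -17, -15, -13, -7, -1, 11, 40]; [-42, -36, -34, -15, -14, -11, -8, 12, 27]; [-17, -12, -1, 2, 5]; [19, 21, 22, 27]; [-37, -19, -8, 12, 17]

Execution, op by op:
  [30, 47, 48, 45, -43, -3, 6, 50] -> [50, 48, 47, 45, 30, 6, -3, -43] -> [50, 48, 47, 45, 30, 6, -3, -43] -> [48, 47, 45, 30, 6, -3, -43] -> [-43, -3, 6, 30, 45, 47, 48]
  [-17, 11, 40, -1, -50, 40, -7, -13, -15, 49] -> [49, 40, 40, 11, -1, -7, -13, -15, -17, -50] -> [49, 40, 11, -1, -7, -13, -15, -17, -50] -> [40, 11, -1, -7, -13, -15, -17, -50] -> [-50, -17, -15, -13, -7, -1, 11, 40]
  [-34, 27, -11, 40, 12, -8, -42, -14, -15, -36] -> [40, 27, 12, -8, -11, -14, -15, -34, -36, -42] -> [40, 27, 12, -8, -11, -14, -15, -34, -36, -42] -> [27, 12, -8, -11, -14, -15, -34, -36, -42] -> [-42, -36, -34, -15, -14, -11, -8, 12, 27]
  [-17, -12, 2, 50, 5, -1] -> [50, 5, 2, -1, -12, -17] -> [50, 5, 2, -1, -12, -17] -> [5, 2, -1, -12, -17] -> [-17, -12, -1, 2, 5]
  [21, 27, 22, 45, 19] -> [45, 27, 22, 21, 19] -> [45, 27, 22, 21, 19] -> [27, 22, 21, 19] -> [19, 21, 22, 27]
  [12, -19, 17, 30, -8, -37] -> [30, 17, 12, -8, -19, -37] -> [30, 17, 12, -8, -19, -37] -> [17, 12, -8, -19, -37] -> [-37, -19, -8, 12, 17]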